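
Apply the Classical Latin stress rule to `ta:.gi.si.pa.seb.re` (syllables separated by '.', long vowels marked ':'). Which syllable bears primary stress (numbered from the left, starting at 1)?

Classical Latin: stress the penult if heavy (long vowel or closed), else the antepenult.
Weights: 4 pa L, 5 seb H, 6 re L.
The penult (syllable 5, seb) is heavy, so it takes stress.
Stress on syllable 5: ta:.gi.si.pa.ˈseb.re.

5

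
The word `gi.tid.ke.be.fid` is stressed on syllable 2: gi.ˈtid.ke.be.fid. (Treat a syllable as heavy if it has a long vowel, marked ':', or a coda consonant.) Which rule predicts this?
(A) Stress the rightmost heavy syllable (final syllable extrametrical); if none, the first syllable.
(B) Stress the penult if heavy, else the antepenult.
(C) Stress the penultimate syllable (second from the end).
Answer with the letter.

A

Rule A → syllable 2 ✓.
Rule B → syllable 3 (observed: 2).
Rule C → syllable 4 (observed: 2).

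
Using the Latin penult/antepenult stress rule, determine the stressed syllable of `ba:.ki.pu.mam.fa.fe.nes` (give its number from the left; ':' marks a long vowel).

Classical Latin: stress the penult if heavy (long vowel or closed), else the antepenult.
Weights: 5 fa L, 6 fe L, 7 nes H.
The penult (syllable 6, fe) is light, so stress falls on the antepenult (syllable 5, fa).
Stress on syllable 5: ba:.ki.pu.mam.ˈfa.fe.nes.

5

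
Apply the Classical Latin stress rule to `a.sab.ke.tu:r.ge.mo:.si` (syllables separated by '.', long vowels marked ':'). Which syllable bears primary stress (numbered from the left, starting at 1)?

6

Classical Latin: stress the penult if heavy (long vowel or closed), else the antepenult.
Weights: 5 ge L, 6 mo: H, 7 si L.
The penult (syllable 6, mo:) is heavy, so it takes stress.
Stress on syllable 6: a.sab.ke.tu:r.ge.ˈmo:.si.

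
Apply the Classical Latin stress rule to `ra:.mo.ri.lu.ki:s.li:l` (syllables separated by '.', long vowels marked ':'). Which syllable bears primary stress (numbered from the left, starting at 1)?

5

Classical Latin: stress the penult if heavy (long vowel or closed), else the antepenult.
Weights: 4 lu L, 5 ki:s H, 6 li:l H.
The penult (syllable 5, ki:s) is heavy, so it takes stress.
Stress on syllable 5: ra:.mo.ri.lu.ˈki:s.li:l.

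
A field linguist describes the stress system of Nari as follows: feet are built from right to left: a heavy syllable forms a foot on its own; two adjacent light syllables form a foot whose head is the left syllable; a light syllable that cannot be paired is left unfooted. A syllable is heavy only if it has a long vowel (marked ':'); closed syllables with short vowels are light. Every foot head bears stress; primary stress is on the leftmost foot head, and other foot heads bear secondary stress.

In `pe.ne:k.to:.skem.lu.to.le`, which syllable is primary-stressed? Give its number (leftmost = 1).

2

Weights: 1 pe L, 2 ne:k H, 3 to: H, 4 skem L, 5 lu L, 6 to L, 7 le L.
Parse right to left (heavy = foot alone; LL = one foot; stranded L unfooted): pe (ˈne:k) (ˈto:) (ˈskem.lu) (ˈto.le).
Foot heads: 2, 3, 4, 6.
Primary stress on the leftmost head = syllable 2.
Primary stress: syllable 2 → pe.ˈne:k.to:.skem.lu.to.le.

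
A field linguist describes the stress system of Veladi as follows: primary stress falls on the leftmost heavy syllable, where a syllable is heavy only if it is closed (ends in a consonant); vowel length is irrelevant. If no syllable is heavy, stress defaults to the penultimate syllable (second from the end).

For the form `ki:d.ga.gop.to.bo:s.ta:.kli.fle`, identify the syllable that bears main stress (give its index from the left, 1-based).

Weights: 1 ki:d H, 2 ga L, 3 gop H, 4 to L, 5 bo:s H, 6 ta: L, 7 kli L, 8 fle L.
Heavy syllables in the domain: 1, 3, 5. The leftmost is syllable 1 (ki:d).
Primary stress: syllable 1 → ˈki:d.ga.gop.to.bo:s.ta:.kli.fle.

1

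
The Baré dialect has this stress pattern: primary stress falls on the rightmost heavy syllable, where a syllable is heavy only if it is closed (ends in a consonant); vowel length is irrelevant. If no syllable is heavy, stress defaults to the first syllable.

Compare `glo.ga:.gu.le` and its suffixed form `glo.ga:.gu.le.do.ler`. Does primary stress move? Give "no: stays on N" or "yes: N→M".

yes: 1→6

Base `glo.ga:.gu.le` (4 syllables):
  Weights: 1 glo L, 2 ga: L, 3 gu L, 4 le L.
  No heavy syllable in the domain; default to the first syllable = syllable 1.
  → primary stress on syllable 1.
Suffixed `glo.ga:.gu.le.do.ler` (6 syllables):
  Weights: 1 glo L, 2 ga: L, 3 gu L, 4 le L, 5 do L, 6 ler H.
  Heavy syllables in the domain: 6. The rightmost is syllable 6 (ler).
  → primary stress on syllable 6.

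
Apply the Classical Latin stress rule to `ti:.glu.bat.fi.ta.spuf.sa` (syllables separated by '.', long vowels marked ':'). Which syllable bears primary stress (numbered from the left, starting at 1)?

Classical Latin: stress the penult if heavy (long vowel or closed), else the antepenult.
Weights: 5 ta L, 6 spuf H, 7 sa L.
The penult (syllable 6, spuf) is heavy, so it takes stress.
Stress on syllable 6: ti:.glu.bat.fi.ta.ˈspuf.sa.

6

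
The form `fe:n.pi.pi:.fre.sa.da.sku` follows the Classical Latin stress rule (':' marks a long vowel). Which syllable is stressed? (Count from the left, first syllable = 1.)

5

Classical Latin: stress the penult if heavy (long vowel or closed), else the antepenult.
Weights: 5 sa L, 6 da L, 7 sku L.
The penult (syllable 6, da) is light, so stress falls on the antepenult (syllable 5, sa).
Stress on syllable 5: fe:n.pi.pi:.fre.ˈsa.da.sku.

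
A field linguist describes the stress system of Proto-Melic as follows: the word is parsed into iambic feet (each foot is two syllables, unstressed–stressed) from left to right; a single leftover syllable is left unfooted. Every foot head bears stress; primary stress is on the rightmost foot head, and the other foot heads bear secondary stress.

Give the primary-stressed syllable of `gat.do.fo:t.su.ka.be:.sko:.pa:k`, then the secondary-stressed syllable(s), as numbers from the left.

primary 8, secondary 2, 4, 6

Parse left to right into iambic (σˈσ) feet: (gat.ˈdo) (fo:t.ˈsu) (ka.ˈbe:) (sko:.ˈpa:k).
Foot heads (stressed positions): 2, 4, 6, 8.
End Rule Rightmost: primary stress on the rightmost head = syllable 8.
Secondary stress on 2, 4, 6: gat.ˌdo.fo:t.ˌsu.ka.ˌbe:.sko:.ˈpa:k.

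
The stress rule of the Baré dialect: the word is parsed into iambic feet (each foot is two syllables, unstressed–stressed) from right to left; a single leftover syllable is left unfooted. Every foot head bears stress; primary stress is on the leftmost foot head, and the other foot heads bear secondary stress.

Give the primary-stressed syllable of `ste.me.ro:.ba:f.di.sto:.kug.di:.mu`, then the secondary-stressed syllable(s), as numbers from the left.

primary 3, secondary 5, 7, 9

Parse right to left into iambic (σˈσ) feet: ste (me.ˈro:) (ba:f.ˈdi) (sto:.ˈkug) (di:.ˈmu). Syllable 1 is left unfooted.
Foot heads (stressed positions): 3, 5, 7, 9.
End Rule Leftmost: primary stress on the leftmost head = syllable 3.
Secondary stress on 5, 7, 9: ste.me.ˈro:.ba:f.ˌdi.sto:.ˌkug.di:.ˌmu.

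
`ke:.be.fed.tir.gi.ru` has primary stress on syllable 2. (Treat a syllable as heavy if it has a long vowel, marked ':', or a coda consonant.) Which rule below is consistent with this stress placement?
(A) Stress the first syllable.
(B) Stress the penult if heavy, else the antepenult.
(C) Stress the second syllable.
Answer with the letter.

Rule A → syllable 1 (observed: 2).
Rule B → syllable 4 (observed: 2).
Rule C → syllable 2 ✓.

C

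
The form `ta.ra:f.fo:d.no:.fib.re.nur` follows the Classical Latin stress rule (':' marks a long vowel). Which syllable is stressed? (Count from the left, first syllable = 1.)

5

Classical Latin: stress the penult if heavy (long vowel or closed), else the antepenult.
Weights: 5 fib H, 6 re L, 7 nur H.
The penult (syllable 6, re) is light, so stress falls on the antepenult (syllable 5, fib).
Stress on syllable 5: ta.ra:f.fo:d.no:.ˈfib.re.nur.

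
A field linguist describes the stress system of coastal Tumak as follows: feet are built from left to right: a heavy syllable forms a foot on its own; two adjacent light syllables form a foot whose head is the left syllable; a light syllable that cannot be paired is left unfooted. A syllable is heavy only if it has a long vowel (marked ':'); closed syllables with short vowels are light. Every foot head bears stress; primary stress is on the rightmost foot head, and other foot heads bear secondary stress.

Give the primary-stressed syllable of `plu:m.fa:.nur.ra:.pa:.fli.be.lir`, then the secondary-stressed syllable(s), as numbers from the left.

primary 6, secondary 1, 2, 4, 5

Weights: 1 plu:m H, 2 fa: H, 3 nur L, 4 ra: H, 5 pa: H, 6 fli L, 7 be L, 8 lir L.
Parse left to right (heavy = foot alone; LL = one foot; stranded L unfooted): (ˈplu:m) (ˈfa:) nur (ˈra:) (ˈpa:) (ˈfli.be) lir.
Foot heads: 1, 2, 4, 5, 6.
Primary stress on the rightmost head = syllable 6.
Secondary stress on 1, 2, 4, 5: ˌplu:m.ˌfa:.nur.ˌra:.ˌpa:.ˈfli.be.lir.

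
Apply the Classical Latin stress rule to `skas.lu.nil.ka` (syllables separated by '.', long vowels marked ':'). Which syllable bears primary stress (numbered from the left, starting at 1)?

Classical Latin: stress the penult if heavy (long vowel or closed), else the antepenult.
Weights: 2 lu L, 3 nil H, 4 ka L.
The penult (syllable 3, nil) is heavy, so it takes stress.
Stress on syllable 3: skas.lu.ˈnil.ka.

3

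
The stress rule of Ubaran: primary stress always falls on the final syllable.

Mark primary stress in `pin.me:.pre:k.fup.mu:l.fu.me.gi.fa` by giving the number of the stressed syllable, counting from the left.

The word has 9 syllables; the final syllable is syllable 9 (fa).
Primary stress: syllable 9 → pin.me:.pre:k.fup.mu:l.fu.me.gi.ˈfa.

9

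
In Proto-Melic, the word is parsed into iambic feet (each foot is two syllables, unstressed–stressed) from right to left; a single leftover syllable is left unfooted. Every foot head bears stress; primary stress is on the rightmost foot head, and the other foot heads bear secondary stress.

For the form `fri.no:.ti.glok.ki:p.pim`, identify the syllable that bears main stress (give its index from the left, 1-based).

6

Parse right to left into iambic (σˈσ) feet: (fri.ˈno:) (ti.ˈglok) (ki:p.ˈpim).
Foot heads (stressed positions): 2, 4, 6.
End Rule Rightmost: primary stress on the rightmost head = syllable 6.
Primary stress: syllable 6 → fri.no:.ti.glok.ki:p.ˈpim.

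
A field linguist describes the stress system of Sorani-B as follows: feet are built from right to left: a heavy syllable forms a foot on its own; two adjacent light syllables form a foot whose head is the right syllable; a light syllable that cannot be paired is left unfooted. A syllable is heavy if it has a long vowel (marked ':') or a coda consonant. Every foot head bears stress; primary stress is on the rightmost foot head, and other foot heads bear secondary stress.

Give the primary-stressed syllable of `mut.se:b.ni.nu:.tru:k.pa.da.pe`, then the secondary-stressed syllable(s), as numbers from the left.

primary 8, secondary 1, 2, 4, 5

Weights: 1 mut H, 2 se:b H, 3 ni L, 4 nu: H, 5 tru:k H, 6 pa L, 7 da L, 8 pe L.
Parse right to left (heavy = foot alone; LL = one foot; stranded L unfooted): (ˈmut) (ˈse:b) ni (ˈnu:) (ˈtru:k) pa (da.ˈpe).
Foot heads: 1, 2, 4, 5, 8.
Primary stress on the rightmost head = syllable 8.
Secondary stress on 1, 2, 4, 5: ˌmut.ˌse:b.ni.ˌnu:.ˌtru:k.pa.da.ˈpe.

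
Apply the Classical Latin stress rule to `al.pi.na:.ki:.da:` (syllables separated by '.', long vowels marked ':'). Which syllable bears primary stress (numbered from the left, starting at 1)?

Classical Latin: stress the penult if heavy (long vowel or closed), else the antepenult.
Weights: 3 na: H, 4 ki: H, 5 da: H.
The penult (syllable 4, ki:) is heavy, so it takes stress.
Stress on syllable 4: al.pi.na:.ˈki:.da:.

4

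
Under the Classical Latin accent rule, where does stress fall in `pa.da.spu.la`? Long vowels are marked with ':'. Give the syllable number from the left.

2

Classical Latin: stress the penult if heavy (long vowel or closed), else the antepenult.
Weights: 2 da L, 3 spu L, 4 la L.
The penult (syllable 3, spu) is light, so stress falls on the antepenult (syllable 2, da).
Stress on syllable 2: pa.ˈda.spu.la.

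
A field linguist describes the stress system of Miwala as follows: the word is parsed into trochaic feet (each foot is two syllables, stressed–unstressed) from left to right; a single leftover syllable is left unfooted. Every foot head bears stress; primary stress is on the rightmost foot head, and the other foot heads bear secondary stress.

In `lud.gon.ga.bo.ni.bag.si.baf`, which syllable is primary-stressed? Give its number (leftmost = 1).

Parse left to right into trochaic (ˈσσ) feet: (ˈlud.gon) (ˈga.bo) (ˈni.bag) (ˈsi.baf).
Foot heads (stressed positions): 1, 3, 5, 7.
End Rule Rightmost: primary stress on the rightmost head = syllable 7.
Primary stress: syllable 7 → lud.gon.ga.bo.ni.bag.ˈsi.baf.

7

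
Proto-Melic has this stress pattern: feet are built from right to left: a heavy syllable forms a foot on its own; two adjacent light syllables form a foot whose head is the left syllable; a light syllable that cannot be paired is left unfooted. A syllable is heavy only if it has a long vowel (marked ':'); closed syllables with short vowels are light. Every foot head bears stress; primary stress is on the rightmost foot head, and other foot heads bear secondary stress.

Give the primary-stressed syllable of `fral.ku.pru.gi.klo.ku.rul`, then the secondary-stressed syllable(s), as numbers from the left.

Weights: 1 fral L, 2 ku L, 3 pru L, 4 gi L, 5 klo L, 6 ku L, 7 rul L.
Parse right to left (heavy = foot alone; LL = one foot; stranded L unfooted): fral (ˈku.pru) (ˈgi.klo) (ˈku.rul).
Foot heads: 2, 4, 6.
Primary stress on the rightmost head = syllable 6.
Secondary stress on 2, 4: fral.ˌku.pru.ˌgi.klo.ˈku.rul.

primary 6, secondary 2, 4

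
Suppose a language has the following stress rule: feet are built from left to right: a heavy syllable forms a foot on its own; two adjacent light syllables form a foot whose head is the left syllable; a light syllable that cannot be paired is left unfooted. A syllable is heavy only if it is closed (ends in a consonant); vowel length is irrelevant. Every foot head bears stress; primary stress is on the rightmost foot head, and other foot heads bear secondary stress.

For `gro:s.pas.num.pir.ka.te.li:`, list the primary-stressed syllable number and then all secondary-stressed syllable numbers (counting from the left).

primary 5, secondary 1, 2, 3, 4

Weights: 1 gro:s H, 2 pas H, 3 num H, 4 pir H, 5 ka L, 6 te L, 7 li: L.
Parse left to right (heavy = foot alone; LL = one foot; stranded L unfooted): (ˈgro:s) (ˈpas) (ˈnum) (ˈpir) (ˈka.te) li:.
Foot heads: 1, 2, 3, 4, 5.
Primary stress on the rightmost head = syllable 5.
Secondary stress on 1, 2, 3, 4: ˌgro:s.ˌpas.ˌnum.ˌpir.ˈka.te.li:.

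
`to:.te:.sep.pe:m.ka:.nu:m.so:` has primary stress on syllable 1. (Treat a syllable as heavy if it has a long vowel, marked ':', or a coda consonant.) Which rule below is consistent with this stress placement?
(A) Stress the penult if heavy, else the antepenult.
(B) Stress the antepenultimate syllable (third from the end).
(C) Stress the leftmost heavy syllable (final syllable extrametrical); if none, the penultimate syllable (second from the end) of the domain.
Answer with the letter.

Rule A → syllable 6 (observed: 1).
Rule B → syllable 5 (observed: 1).
Rule C → syllable 1 ✓.

C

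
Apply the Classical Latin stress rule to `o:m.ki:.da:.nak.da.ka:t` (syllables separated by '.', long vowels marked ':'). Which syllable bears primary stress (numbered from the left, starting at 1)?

Classical Latin: stress the penult if heavy (long vowel or closed), else the antepenult.
Weights: 4 nak H, 5 da L, 6 ka:t H.
The penult (syllable 5, da) is light, so stress falls on the antepenult (syllable 4, nak).
Stress on syllable 4: o:m.ki:.da:.ˈnak.da.ka:t.

4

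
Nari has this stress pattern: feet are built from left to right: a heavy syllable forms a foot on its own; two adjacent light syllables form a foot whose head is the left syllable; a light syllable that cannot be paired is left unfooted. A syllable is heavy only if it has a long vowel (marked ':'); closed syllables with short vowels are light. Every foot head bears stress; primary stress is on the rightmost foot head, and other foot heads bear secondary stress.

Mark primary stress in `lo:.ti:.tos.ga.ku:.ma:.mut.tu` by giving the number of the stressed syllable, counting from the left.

7

Weights: 1 lo: H, 2 ti: H, 3 tos L, 4 ga L, 5 ku: H, 6 ma: H, 7 mut L, 8 tu L.
Parse left to right (heavy = foot alone; LL = one foot; stranded L unfooted): (ˈlo:) (ˈti:) (ˈtos.ga) (ˈku:) (ˈma:) (ˈmut.tu).
Foot heads: 1, 2, 3, 5, 6, 7.
Primary stress on the rightmost head = syllable 7.
Primary stress: syllable 7 → lo:.ti:.tos.ga.ku:.ma:.ˈmut.tu.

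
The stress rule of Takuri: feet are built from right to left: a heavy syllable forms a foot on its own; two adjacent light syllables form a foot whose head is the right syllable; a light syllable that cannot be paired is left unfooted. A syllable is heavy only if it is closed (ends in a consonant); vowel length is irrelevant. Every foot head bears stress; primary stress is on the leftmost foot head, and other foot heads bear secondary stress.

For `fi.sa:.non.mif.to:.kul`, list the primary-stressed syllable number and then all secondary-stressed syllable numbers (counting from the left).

primary 2, secondary 3, 4, 6

Weights: 1 fi L, 2 sa: L, 3 non H, 4 mif H, 5 to: L, 6 kul H.
Parse right to left (heavy = foot alone; LL = one foot; stranded L unfooted): (fi.ˈsa:) (ˈnon) (ˈmif) to: (ˈkul).
Foot heads: 2, 3, 4, 6.
Primary stress on the leftmost head = syllable 2.
Secondary stress on 3, 4, 6: fi.ˈsa:.ˌnon.ˌmif.to:.ˌkul.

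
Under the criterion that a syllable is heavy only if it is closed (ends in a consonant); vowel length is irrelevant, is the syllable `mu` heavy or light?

`mu`: short vowel, open (no coda). Open (no coda) → light.

light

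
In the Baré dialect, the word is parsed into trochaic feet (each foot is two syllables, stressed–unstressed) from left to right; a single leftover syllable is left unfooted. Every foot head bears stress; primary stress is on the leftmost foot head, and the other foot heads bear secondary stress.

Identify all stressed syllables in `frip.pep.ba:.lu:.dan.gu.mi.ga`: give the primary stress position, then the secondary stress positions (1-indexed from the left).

primary 1, secondary 3, 5, 7

Parse left to right into trochaic (ˈσσ) feet: (ˈfrip.pep) (ˈba:.lu:) (ˈdan.gu) (ˈmi.ga).
Foot heads (stressed positions): 1, 3, 5, 7.
End Rule Leftmost: primary stress on the leftmost head = syllable 1.
Secondary stress on 3, 5, 7: ˈfrip.pep.ˌba:.lu:.ˌdan.gu.ˌmi.ga.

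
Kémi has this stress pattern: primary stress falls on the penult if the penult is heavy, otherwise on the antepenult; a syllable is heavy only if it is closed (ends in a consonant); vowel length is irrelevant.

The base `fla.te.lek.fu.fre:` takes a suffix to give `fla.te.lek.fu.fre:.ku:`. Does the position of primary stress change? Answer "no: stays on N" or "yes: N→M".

Base `fla.te.lek.fu.fre:` (5 syllables):
  Weights: 3 lek H, 4 fu L, 5 fre: L.
  The penult (syllable 4, fu) is light, so stress falls on the antepenult (syllable 3, lek).
  → primary stress on syllable 3.
Suffixed `fla.te.lek.fu.fre:.ku:` (6 syllables):
  Weights: 4 fu L, 5 fre: L, 6 ku: L.
  The penult (syllable 5, fre:) is light, so stress falls on the antepenult (syllable 4, fu).
  → primary stress on syllable 4.

yes: 3→4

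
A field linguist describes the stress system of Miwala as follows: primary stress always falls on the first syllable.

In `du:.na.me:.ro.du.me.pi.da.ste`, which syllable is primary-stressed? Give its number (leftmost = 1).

The word has 9 syllables; the first syllable is syllable 1 (du:).
Primary stress: syllable 1 → ˈdu:.na.me:.ro.du.me.pi.da.ste.

1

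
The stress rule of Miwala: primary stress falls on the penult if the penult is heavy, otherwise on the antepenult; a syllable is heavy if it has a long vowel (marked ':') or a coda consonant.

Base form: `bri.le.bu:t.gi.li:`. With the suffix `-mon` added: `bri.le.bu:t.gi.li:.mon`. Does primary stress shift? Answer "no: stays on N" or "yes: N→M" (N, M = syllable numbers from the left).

Base `bri.le.bu:t.gi.li:` (5 syllables):
  Weights: 3 bu:t H, 4 gi L, 5 li: H.
  The penult (syllable 4, gi) is light, so stress falls on the antepenult (syllable 3, bu:t).
  → primary stress on syllable 3.
Suffixed `bri.le.bu:t.gi.li:.mon` (6 syllables):
  Weights: 4 gi L, 5 li: H, 6 mon H.
  The penult (syllable 5, li:) is heavy, so it takes stress.
  → primary stress on syllable 5.

yes: 3→5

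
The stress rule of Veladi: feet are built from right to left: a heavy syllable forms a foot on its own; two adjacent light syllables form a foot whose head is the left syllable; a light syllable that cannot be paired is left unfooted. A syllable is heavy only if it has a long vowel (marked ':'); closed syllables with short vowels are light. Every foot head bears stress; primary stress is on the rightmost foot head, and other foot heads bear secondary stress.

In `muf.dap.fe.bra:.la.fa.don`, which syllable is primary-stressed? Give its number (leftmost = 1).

6

Weights: 1 muf L, 2 dap L, 3 fe L, 4 bra: H, 5 la L, 6 fa L, 7 don L.
Parse right to left (heavy = foot alone; LL = one foot; stranded L unfooted): muf (ˈdap.fe) (ˈbra:) la (ˈfa.don).
Foot heads: 2, 4, 6.
Primary stress on the rightmost head = syllable 6.
Primary stress: syllable 6 → muf.dap.fe.bra:.la.ˈfa.don.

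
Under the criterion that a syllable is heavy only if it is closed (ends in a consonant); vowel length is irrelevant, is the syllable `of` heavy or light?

`of`: short vowel, closed (coda /f/). Closed (coda /f/) → heavy.

heavy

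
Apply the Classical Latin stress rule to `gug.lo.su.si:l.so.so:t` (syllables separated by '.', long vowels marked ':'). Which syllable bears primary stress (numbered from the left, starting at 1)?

4

Classical Latin: stress the penult if heavy (long vowel or closed), else the antepenult.
Weights: 4 si:l H, 5 so L, 6 so:t H.
The penult (syllable 5, so) is light, so stress falls on the antepenult (syllable 4, si:l).
Stress on syllable 4: gug.lo.su.ˈsi:l.so.so:t.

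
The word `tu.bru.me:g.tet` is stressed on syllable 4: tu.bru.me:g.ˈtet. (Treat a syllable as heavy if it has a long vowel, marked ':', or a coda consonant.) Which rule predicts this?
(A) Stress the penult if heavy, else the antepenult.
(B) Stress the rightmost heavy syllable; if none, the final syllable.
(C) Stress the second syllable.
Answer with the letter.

B

Rule A → syllable 3 (observed: 4).
Rule B → syllable 4 ✓.
Rule C → syllable 2 (observed: 4).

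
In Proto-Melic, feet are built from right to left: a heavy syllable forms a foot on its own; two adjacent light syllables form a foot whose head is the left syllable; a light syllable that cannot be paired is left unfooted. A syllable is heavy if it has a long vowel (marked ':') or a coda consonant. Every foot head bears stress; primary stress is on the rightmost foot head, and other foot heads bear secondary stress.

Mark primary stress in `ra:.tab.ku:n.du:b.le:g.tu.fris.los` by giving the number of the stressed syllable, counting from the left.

8

Weights: 1 ra: H, 2 tab H, 3 ku:n H, 4 du:b H, 5 le:g H, 6 tu L, 7 fris H, 8 los H.
Parse right to left (heavy = foot alone; LL = one foot; stranded L unfooted): (ˈra:) (ˈtab) (ˈku:n) (ˈdu:b) (ˈle:g) tu (ˈfris) (ˈlos).
Foot heads: 1, 2, 3, 4, 5, 7, 8.
Primary stress on the rightmost head = syllable 8.
Primary stress: syllable 8 → ra:.tab.ku:n.du:b.le:g.tu.fris.ˈlos.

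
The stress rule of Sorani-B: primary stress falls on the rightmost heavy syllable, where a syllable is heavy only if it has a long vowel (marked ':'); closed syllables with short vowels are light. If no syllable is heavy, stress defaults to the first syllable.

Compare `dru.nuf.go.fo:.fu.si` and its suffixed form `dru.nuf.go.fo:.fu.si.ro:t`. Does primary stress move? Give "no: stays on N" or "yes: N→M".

yes: 4→7

Base `dru.nuf.go.fo:.fu.si` (6 syllables):
  Weights: 1 dru L, 2 nuf L, 3 go L, 4 fo: H, 5 fu L, 6 si L.
  Heavy syllables in the domain: 4. The rightmost is syllable 4 (fo:).
  → primary stress on syllable 4.
Suffixed `dru.nuf.go.fo:.fu.si.ro:t` (7 syllables):
  Weights: 1 dru L, 2 nuf L, 3 go L, 4 fo: H, 5 fu L, 6 si L, 7 ro:t H.
  Heavy syllables in the domain: 4, 7. The rightmost is syllable 7 (ro:t).
  → primary stress on syllable 7.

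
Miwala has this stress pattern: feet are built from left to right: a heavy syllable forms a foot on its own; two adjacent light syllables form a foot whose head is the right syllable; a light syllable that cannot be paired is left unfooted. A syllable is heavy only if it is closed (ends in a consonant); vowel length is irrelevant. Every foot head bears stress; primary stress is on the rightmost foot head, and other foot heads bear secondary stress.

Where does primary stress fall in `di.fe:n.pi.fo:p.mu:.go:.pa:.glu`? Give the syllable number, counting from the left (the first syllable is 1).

Weights: 1 di L, 2 fe:n H, 3 pi L, 4 fo:p H, 5 mu: L, 6 go: L, 7 pa: L, 8 glu L.
Parse left to right (heavy = foot alone; LL = one foot; stranded L unfooted): di (ˈfe:n) pi (ˈfo:p) (mu:.ˈgo:) (pa:.ˈglu).
Foot heads: 2, 4, 6, 8.
Primary stress on the rightmost head = syllable 8.
Primary stress: syllable 8 → di.fe:n.pi.fo:p.mu:.go:.pa:.ˈglu.

8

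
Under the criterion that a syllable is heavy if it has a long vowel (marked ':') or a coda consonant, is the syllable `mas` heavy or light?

`mas`: short vowel, closed (coda /s/). Closed → heavy.

heavy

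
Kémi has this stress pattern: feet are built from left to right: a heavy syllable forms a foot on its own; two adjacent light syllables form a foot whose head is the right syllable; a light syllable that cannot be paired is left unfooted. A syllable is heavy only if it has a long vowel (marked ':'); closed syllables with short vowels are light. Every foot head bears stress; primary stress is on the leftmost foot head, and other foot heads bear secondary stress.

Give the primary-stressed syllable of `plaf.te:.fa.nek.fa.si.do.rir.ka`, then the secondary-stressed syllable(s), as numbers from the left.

Weights: 1 plaf L, 2 te: H, 3 fa L, 4 nek L, 5 fa L, 6 si L, 7 do L, 8 rir L, 9 ka L.
Parse left to right (heavy = foot alone; LL = one foot; stranded L unfooted): plaf (ˈte:) (fa.ˈnek) (fa.ˈsi) (do.ˈrir) ka.
Foot heads: 2, 4, 6, 8.
Primary stress on the leftmost head = syllable 2.
Secondary stress on 4, 6, 8: plaf.ˈte:.fa.ˌnek.fa.ˌsi.do.ˌrir.ka.

primary 2, secondary 4, 6, 8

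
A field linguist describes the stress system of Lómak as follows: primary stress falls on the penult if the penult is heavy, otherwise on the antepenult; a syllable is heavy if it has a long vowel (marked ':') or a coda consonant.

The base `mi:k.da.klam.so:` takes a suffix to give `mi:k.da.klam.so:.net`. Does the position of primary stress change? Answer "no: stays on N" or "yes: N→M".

yes: 3→4

Base `mi:k.da.klam.so:` (4 syllables):
  Weights: 2 da L, 3 klam H, 4 so: H.
  The penult (syllable 3, klam) is heavy, so it takes stress.
  → primary stress on syllable 3.
Suffixed `mi:k.da.klam.so:.net` (5 syllables):
  Weights: 3 klam H, 4 so: H, 5 net H.
  The penult (syllable 4, so:) is heavy, so it takes stress.
  → primary stress on syllable 4.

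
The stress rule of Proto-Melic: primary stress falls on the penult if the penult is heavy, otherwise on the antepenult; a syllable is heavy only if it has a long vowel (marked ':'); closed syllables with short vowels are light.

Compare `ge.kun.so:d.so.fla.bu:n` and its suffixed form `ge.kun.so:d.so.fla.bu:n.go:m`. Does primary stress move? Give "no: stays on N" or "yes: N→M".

yes: 4→6

Base `ge.kun.so:d.so.fla.bu:n` (6 syllables):
  Weights: 4 so L, 5 fla L, 6 bu:n H.
  The penult (syllable 5, fla) is light, so stress falls on the antepenult (syllable 4, so).
  → primary stress on syllable 4.
Suffixed `ge.kun.so:d.so.fla.bu:n.go:m` (7 syllables):
  Weights: 5 fla L, 6 bu:n H, 7 go:m H.
  The penult (syllable 6, bu:n) is heavy, so it takes stress.
  → primary stress on syllable 6.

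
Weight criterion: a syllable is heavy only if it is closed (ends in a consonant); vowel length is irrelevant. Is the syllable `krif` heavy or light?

`krif`: short vowel, closed (coda /f/). Closed (coda /f/) → heavy.

heavy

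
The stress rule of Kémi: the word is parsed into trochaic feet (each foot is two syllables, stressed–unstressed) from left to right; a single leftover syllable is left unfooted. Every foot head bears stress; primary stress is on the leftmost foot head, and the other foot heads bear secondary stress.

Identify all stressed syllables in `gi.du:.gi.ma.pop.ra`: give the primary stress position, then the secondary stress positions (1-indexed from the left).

primary 1, secondary 3, 5

Parse left to right into trochaic (ˈσσ) feet: (ˈgi.du:) (ˈgi.ma) (ˈpop.ra).
Foot heads (stressed positions): 1, 3, 5.
End Rule Leftmost: primary stress on the leftmost head = syllable 1.
Secondary stress on 3, 5: ˈgi.du:.ˌgi.ma.ˌpop.ra.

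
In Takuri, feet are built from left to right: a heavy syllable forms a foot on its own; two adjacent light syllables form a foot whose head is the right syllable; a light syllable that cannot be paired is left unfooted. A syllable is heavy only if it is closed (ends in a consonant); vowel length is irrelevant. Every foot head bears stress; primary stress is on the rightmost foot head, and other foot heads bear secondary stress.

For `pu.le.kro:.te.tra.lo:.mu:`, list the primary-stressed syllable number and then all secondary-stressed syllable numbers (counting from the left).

Weights: 1 pu L, 2 le L, 3 kro: L, 4 te L, 5 tra L, 6 lo: L, 7 mu: L.
Parse left to right (heavy = foot alone; LL = one foot; stranded L unfooted): (pu.ˈle) (kro:.ˈte) (tra.ˈlo:) mu:.
Foot heads: 2, 4, 6.
Primary stress on the rightmost head = syllable 6.
Secondary stress on 2, 4: pu.ˌle.kro:.ˌte.tra.ˈlo:.mu:.

primary 6, secondary 2, 4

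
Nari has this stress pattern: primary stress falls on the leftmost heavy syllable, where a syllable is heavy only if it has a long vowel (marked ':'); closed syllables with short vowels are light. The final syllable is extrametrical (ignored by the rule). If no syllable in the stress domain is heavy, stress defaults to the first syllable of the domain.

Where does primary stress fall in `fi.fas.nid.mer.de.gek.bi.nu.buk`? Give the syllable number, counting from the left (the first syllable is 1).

1

The final syllable (9, buk) is extrametrical; the stress domain is syllables 1–8.
Weights: 1 fi L, 2 fas L, 3 nid L, 4 mer L, 5 de L, 6 gek L, 7 bi L, 8 nu L.
No heavy syllable in the domain; default to the first syllable of the domain = syllable 1.
Primary stress: syllable 1 → ˈfi.fas.nid.mer.de.gek.bi.nu.buk.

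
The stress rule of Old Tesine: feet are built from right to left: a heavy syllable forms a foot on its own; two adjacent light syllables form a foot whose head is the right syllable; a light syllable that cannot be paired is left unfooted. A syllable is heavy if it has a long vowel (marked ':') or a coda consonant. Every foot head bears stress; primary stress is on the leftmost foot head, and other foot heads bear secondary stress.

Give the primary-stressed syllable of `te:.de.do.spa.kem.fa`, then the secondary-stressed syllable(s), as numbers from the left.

Weights: 1 te: H, 2 de L, 3 do L, 4 spa L, 5 kem H, 6 fa L.
Parse right to left (heavy = foot alone; LL = one foot; stranded L unfooted): (ˈte:) de (do.ˈspa) (ˈkem) fa.
Foot heads: 1, 4, 5.
Primary stress on the leftmost head = syllable 1.
Secondary stress on 4, 5: ˈte:.de.do.ˌspa.ˌkem.fa.

primary 1, secondary 4, 5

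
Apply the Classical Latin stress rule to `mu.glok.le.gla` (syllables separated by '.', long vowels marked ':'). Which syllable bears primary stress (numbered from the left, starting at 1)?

2

Classical Latin: stress the penult if heavy (long vowel or closed), else the antepenult.
Weights: 2 glok H, 3 le L, 4 gla L.
The penult (syllable 3, le) is light, so stress falls on the antepenult (syllable 2, glok).
Stress on syllable 2: mu.ˈglok.le.gla.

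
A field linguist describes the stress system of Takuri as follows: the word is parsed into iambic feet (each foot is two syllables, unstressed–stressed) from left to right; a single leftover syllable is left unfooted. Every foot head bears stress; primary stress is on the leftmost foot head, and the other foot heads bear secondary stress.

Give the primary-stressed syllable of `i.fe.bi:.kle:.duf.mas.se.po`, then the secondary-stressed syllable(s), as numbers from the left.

Parse left to right into iambic (σˈσ) feet: (i.ˈfe) (bi:.ˈkle:) (duf.ˈmas) (se.ˈpo).
Foot heads (stressed positions): 2, 4, 6, 8.
End Rule Leftmost: primary stress on the leftmost head = syllable 2.
Secondary stress on 4, 6, 8: i.ˈfe.bi:.ˌkle:.duf.ˌmas.se.ˌpo.

primary 2, secondary 4, 6, 8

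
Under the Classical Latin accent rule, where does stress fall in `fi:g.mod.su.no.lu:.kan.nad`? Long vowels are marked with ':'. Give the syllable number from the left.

6

Classical Latin: stress the penult if heavy (long vowel or closed), else the antepenult.
Weights: 5 lu: H, 6 kan H, 7 nad H.
The penult (syllable 6, kan) is heavy, so it takes stress.
Stress on syllable 6: fi:g.mod.su.no.lu:.ˈkan.nad.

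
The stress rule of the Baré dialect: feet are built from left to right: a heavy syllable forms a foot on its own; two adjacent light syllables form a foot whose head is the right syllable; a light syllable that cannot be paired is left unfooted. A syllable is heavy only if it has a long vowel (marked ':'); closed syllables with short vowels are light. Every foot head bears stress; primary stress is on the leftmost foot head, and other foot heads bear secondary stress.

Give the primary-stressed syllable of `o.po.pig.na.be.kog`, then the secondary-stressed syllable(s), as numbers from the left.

primary 2, secondary 4, 6

Weights: 1 o L, 2 po L, 3 pig L, 4 na L, 5 be L, 6 kog L.
Parse left to right (heavy = foot alone; LL = one foot; stranded L unfooted): (o.ˈpo) (pig.ˈna) (be.ˈkog).
Foot heads: 2, 4, 6.
Primary stress on the leftmost head = syllable 2.
Secondary stress on 4, 6: o.ˈpo.pig.ˌna.be.ˌkog.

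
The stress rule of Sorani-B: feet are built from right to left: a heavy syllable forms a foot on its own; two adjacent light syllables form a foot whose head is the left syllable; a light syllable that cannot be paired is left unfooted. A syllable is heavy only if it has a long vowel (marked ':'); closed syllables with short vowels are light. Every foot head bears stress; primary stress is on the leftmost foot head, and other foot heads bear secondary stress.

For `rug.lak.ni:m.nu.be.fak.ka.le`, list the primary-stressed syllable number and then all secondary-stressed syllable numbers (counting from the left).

Weights: 1 rug L, 2 lak L, 3 ni:m H, 4 nu L, 5 be L, 6 fak L, 7 ka L, 8 le L.
Parse right to left (heavy = foot alone; LL = one foot; stranded L unfooted): (ˈrug.lak) (ˈni:m) nu (ˈbe.fak) (ˈka.le).
Foot heads: 1, 3, 5, 7.
Primary stress on the leftmost head = syllable 1.
Secondary stress on 3, 5, 7: ˈrug.lak.ˌni:m.nu.ˌbe.fak.ˌka.le.

primary 1, secondary 3, 5, 7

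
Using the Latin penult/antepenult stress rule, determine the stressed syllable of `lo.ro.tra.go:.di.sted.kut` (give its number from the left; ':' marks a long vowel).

Classical Latin: stress the penult if heavy (long vowel or closed), else the antepenult.
Weights: 5 di L, 6 sted H, 7 kut H.
The penult (syllable 6, sted) is heavy, so it takes stress.
Stress on syllable 6: lo.ro.tra.go:.di.ˈsted.kut.

6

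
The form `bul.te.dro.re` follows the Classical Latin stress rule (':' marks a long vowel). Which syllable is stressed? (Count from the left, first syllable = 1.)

2

Classical Latin: stress the penult if heavy (long vowel or closed), else the antepenult.
Weights: 2 te L, 3 dro L, 4 re L.
The penult (syllable 3, dro) is light, so stress falls on the antepenult (syllable 2, te).
Stress on syllable 2: bul.ˈte.dro.re.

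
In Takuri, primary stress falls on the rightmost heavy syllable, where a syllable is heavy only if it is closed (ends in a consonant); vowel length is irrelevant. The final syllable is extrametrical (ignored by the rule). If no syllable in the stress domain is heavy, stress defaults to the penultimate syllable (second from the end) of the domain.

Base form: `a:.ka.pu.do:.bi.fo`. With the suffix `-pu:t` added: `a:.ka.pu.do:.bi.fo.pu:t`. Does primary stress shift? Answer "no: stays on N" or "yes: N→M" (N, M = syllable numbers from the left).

Base `a:.ka.pu.do:.bi.fo` (6 syllables):
  The final syllable (6, fo) is extrametrical; the stress domain is syllables 1–5.
  Weights: 1 a: L, 2 ka L, 3 pu L, 4 do: L, 5 bi L.
  No heavy syllable in the domain; default to the penultimate syllable (second from the end) of the domain = syllable 4.
  → primary stress on syllable 4.
Suffixed `a:.ka.pu.do:.bi.fo.pu:t` (7 syllables):
  The final syllable (7, pu:t) is extrametrical; the stress domain is syllables 1–6.
  Weights: 1 a: L, 2 ka L, 3 pu L, 4 do: L, 5 bi L, 6 fo L.
  No heavy syllable in the domain; default to the penultimate syllable (second from the end) of the domain = syllable 5.
  → primary stress on syllable 5.

yes: 4→5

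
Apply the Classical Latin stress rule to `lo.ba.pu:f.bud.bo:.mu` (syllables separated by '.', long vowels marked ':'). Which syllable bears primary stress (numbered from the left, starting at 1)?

Classical Latin: stress the penult if heavy (long vowel or closed), else the antepenult.
Weights: 4 bud H, 5 bo: H, 6 mu L.
The penult (syllable 5, bo:) is heavy, so it takes stress.
Stress on syllable 5: lo.ba.pu:f.bud.ˈbo:.mu.

5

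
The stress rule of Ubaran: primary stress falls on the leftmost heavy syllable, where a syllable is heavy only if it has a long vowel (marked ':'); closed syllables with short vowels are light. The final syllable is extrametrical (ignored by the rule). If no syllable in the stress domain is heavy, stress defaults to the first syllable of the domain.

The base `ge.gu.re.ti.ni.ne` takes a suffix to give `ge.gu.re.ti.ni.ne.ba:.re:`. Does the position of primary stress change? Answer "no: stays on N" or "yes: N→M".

Base `ge.gu.re.ti.ni.ne` (6 syllables):
  The final syllable (6, ne) is extrametrical; the stress domain is syllables 1–5.
  Weights: 1 ge L, 2 gu L, 3 re L, 4 ti L, 5 ni L.
  No heavy syllable in the domain; default to the first syllable of the domain = syllable 1.
  → primary stress on syllable 1.
Suffixed `ge.gu.re.ti.ni.ne.ba:.re:` (8 syllables):
  The final syllable (8, re:) is extrametrical; the stress domain is syllables 1–7.
  Weights: 1 ge L, 2 gu L, 3 re L, 4 ti L, 5 ni L, 6 ne L, 7 ba: H.
  Heavy syllables in the domain: 7. The leftmost is syllable 7 (ba:).
  → primary stress on syllable 7.

yes: 1→7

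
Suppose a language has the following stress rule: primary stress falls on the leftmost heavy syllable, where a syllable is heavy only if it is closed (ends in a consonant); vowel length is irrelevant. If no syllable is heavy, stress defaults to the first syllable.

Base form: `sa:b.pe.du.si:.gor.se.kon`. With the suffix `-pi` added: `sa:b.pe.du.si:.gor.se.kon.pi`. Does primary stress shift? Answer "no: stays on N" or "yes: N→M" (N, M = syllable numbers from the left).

no: stays on 1

Base `sa:b.pe.du.si:.gor.se.kon` (7 syllables):
  Weights: 1 sa:b H, 2 pe L, 3 du L, 4 si: L, 5 gor H, 6 se L, 7 kon H.
  Heavy syllables in the domain: 1, 5, 7. The leftmost is syllable 1 (sa:b).
  → primary stress on syllable 1.
Suffixed `sa:b.pe.du.si:.gor.se.kon.pi` (8 syllables):
  Weights: 1 sa:b H, 2 pe L, 3 du L, 4 si: L, 5 gor H, 6 se L, 7 kon H, 8 pi L.
  Heavy syllables in the domain: 1, 5, 7. The leftmost is syllable 1 (sa:b).
  → primary stress on syllable 1.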